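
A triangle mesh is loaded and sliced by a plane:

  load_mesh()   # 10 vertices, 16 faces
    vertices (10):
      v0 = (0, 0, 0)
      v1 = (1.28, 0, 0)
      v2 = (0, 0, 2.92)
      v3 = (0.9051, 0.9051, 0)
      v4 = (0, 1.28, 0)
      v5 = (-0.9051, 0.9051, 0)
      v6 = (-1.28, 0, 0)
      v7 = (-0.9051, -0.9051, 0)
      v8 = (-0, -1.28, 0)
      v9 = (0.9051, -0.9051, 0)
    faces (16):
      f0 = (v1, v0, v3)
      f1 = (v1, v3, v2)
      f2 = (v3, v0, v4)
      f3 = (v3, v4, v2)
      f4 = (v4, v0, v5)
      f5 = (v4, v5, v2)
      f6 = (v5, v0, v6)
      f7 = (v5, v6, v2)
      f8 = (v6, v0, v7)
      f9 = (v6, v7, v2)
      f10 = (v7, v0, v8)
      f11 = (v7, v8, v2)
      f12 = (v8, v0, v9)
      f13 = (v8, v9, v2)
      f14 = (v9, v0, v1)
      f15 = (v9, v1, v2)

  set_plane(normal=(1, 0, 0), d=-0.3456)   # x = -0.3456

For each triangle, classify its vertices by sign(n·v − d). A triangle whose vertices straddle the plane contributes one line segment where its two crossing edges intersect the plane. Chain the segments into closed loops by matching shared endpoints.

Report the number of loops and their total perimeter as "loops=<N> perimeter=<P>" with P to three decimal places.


Straddling triangles (8 of 16):
  (v4,v0,v5) [++-] → (-0.3456, 0.3456, 0)–(-0.3456, 1.13685, 0)  len=0.7912
  (v4,v5,v2) [+-+] → (-0.3456, 1.13685, 0)–(-0.3456, 0.3456, 1.80504)  len=1.9708
  (v5,v0,v6) [-+-] → (-0.3456, 0.3456, 0)–(-0.3456, 0, 0)  len=0.3456
  (v5,v6,v2) [--+] → (-0.3456, 0, 2.1316)–(-0.3456, 0.3456, 1.80504)  len=0.4755
  (v6,v0,v7) [-+-] → (-0.3456, 0, 0)–(-0.3456, -0.3456, 0)  len=0.3456
  (v6,v7,v2) [--+] → (-0.3456, -0.3456, 1.80504)–(-0.3456, 0, 2.1316)  len=0.4755
  (v7,v0,v8) [-++] → (-0.3456, -0.3456, 0)–(-0.3456, -1.13685, 0)  len=0.7912
  (v7,v8,v2) [-++] → (-0.3456, -1.13685, 0)–(-0.3456, -0.3456, 1.80504)  len=1.9708

Chained into 1 loop(s):
  loop 1: 8 segments, perimeter = 7.1664
Total perimeter = 7.166

loops=1 perimeter=7.166


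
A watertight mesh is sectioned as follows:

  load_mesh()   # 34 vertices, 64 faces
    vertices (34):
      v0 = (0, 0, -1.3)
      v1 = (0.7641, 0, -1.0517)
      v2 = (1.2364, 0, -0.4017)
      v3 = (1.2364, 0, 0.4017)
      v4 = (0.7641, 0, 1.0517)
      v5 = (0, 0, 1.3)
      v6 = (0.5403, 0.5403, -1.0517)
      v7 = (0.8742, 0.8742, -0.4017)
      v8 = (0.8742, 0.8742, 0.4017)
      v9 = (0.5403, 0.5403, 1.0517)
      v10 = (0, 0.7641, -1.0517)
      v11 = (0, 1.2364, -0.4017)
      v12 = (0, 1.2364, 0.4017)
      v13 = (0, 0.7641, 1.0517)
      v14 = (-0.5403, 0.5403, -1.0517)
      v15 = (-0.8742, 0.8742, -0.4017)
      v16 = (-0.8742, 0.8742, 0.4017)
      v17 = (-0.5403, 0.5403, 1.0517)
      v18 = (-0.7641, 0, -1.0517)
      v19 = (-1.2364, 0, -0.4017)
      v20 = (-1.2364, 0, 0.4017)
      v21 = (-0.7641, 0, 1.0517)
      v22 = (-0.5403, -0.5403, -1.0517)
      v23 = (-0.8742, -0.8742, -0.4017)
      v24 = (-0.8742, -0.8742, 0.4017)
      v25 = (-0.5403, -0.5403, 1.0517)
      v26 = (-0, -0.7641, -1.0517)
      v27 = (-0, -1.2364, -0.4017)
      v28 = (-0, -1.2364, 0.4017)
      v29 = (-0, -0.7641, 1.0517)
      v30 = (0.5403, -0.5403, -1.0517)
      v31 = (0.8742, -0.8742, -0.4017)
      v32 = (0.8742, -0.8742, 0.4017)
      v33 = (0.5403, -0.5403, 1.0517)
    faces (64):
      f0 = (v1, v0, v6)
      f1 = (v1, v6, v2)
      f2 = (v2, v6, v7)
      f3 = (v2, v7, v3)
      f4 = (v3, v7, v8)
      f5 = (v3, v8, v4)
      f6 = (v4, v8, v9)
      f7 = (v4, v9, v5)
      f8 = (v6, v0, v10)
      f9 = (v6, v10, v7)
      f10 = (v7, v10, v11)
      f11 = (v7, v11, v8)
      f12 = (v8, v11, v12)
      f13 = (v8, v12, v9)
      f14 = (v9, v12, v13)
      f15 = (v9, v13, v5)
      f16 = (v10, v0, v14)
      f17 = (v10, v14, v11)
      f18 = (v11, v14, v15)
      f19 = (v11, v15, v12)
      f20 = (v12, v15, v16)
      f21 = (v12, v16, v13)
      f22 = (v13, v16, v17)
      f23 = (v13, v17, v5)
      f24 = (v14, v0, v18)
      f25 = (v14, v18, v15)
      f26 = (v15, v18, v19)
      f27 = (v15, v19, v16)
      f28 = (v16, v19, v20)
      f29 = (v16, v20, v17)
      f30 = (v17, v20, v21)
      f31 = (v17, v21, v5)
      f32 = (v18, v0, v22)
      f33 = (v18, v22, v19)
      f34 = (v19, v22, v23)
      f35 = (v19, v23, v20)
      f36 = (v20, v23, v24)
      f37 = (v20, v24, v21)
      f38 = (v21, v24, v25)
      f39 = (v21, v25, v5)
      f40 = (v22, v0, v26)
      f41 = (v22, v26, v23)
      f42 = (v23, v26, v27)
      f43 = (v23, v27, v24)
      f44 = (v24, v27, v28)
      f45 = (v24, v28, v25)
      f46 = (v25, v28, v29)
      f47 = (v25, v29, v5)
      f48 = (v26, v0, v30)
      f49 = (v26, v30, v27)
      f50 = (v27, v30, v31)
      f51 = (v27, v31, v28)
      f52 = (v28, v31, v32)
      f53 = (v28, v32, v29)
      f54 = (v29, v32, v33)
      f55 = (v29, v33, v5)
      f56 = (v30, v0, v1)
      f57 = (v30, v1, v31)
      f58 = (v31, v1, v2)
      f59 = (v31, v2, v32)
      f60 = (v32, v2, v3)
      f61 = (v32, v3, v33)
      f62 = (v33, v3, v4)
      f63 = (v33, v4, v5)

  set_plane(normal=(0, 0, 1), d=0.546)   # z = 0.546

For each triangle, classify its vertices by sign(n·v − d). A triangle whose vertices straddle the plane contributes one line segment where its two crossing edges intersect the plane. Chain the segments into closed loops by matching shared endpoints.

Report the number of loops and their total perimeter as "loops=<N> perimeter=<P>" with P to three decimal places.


Straddling triangles (16 of 64):
  (v3,v8,v4) [--+] → (0.849758, 0.680128, 0.546)–(1.13155, 0, 0.546)  len=0.7362
  (v4,v8,v9) [+-+] → (0.849758, 0.680128, 0.546)–(0.800074, 0.800074, 0.546)  len=0.1298
  (v8,v12,v9) [--+] → (0.119947, 1.08187, 0.546)–(0.800074, 0.800074, 0.546)  len=0.7362
  (v9,v12,v13) [+-+] → (0.119947, 1.08187, 0.546)–(0, 1.13155, 0.546)  len=0.1298
  (v12,v16,v13) [--+] → (-0.680128, 0.849758, 0.546)–(0, 1.13155, 0.546)  len=0.7362
  (v13,v16,v17) [+-+] → (-0.680128, 0.849758, 0.546)–(-0.800074, 0.800074, 0.546)  len=0.1298
  (v16,v20,v17) [--+] → (-1.08187, 0.119947, 0.546)–(-0.800074, 0.800074, 0.546)  len=0.7362
  (v17,v20,v21) [+-+] → (-1.08187, 0.119947, 0.546)–(-1.13155, 0, 0.546)  len=0.1298
  (v20,v24,v21) [--+] → (-0.849758, -0.680128, 0.546)–(-1.13155, 0, 0.546)  len=0.7362
  (v21,v24,v25) [+-+] → (-0.849758, -0.680128, 0.546)–(-0.800074, -0.800074, 0.546)  len=0.1298
  (v24,v28,v25) [--+] → (-0.119947, -1.08187, 0.546)–(-0.800074, -0.800074, 0.546)  len=0.7362
  (v25,v28,v29) [+-+] → (-0.119947, -1.08187, 0.546)–(0, -1.13155, 0.546)  len=0.1298
  (v28,v32,v29) [--+] → (0.680128, -0.849758, 0.546)–(0, -1.13155, 0.546)  len=0.7362
  (v29,v32,v33) [+-+] → (0.680128, -0.849758, 0.546)–(0.800074, -0.800074, 0.546)  len=0.1298
  (v32,v3,v33) [--+] → (1.08187, -0.119947, 0.546)–(0.800074, -0.800074, 0.546)  len=0.7362
  (v33,v3,v4) [+-+] → (1.08187, -0.119947, 0.546)–(1.13155, 0, 0.546)  len=0.1298

Chained into 1 loop(s):
  loop 1: 16 segments, perimeter = 6.9282
Total perimeter = 6.928

loops=1 perimeter=6.928


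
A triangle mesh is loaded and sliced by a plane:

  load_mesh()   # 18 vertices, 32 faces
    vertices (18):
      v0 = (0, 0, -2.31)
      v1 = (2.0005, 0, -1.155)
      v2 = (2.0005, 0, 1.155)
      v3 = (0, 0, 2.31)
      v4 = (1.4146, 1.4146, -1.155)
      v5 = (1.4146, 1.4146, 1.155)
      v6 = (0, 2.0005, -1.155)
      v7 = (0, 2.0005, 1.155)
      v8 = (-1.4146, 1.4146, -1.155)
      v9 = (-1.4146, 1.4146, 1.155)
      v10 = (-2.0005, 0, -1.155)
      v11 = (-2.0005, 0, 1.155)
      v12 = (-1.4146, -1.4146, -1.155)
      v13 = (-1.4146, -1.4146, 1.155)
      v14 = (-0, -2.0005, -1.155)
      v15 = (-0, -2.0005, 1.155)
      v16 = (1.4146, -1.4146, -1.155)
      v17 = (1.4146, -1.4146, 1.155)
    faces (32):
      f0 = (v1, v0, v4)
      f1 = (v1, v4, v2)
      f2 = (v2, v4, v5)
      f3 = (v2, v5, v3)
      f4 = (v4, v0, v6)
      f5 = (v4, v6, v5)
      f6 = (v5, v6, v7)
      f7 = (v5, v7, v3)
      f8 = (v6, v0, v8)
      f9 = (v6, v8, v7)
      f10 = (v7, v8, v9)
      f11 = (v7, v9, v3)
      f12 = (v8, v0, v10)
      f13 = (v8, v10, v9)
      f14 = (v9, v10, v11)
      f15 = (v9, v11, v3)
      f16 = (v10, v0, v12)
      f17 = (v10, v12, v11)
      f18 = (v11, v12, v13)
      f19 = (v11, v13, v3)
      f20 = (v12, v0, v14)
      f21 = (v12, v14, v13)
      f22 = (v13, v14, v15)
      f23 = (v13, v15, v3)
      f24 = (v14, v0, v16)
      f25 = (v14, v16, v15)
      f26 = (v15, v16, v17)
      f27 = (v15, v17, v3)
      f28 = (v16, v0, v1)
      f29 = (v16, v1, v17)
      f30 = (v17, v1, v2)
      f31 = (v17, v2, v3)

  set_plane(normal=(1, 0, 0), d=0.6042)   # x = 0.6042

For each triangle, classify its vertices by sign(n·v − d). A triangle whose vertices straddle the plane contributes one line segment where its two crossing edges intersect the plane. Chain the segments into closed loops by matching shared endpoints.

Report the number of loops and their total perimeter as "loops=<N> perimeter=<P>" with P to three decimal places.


Straddling triangles (12 of 32):
  (v1,v0,v4) [+-+] → (0.6042, 0, -1.96116)–(0.6042, 0.6042, -1.81668)  len=0.6212
  (v2,v5,v3) [++-] → (0.6042, 0.6042, 1.81668)–(0.6042, 0, 1.96116)  len=0.6212
  (v4,v0,v6) [+--] → (0.6042, 0.6042, -1.81668)–(0.6042, 1.75025, -1.155)  len=1.3233
  (v4,v6,v5) [+-+] → (0.6042, 1.75025, -1.155)–(0.6042, 1.75025, -0.168359)  len=0.9866
  (v5,v6,v7) [+--] → (0.6042, 1.75025, -0.168359)–(0.6042, 1.75025, 1.155)  len=1.3234
  (v5,v7,v3) [+--] → (0.6042, 1.75025, 1.155)–(0.6042, 0.6042, 1.81668)  len=1.3233
  (v14,v0,v16) [--+] → (0.6042, -0.6042, -1.81668)–(0.6042, -1.75025, -1.155)  len=1.3233
  (v14,v16,v15) [-+-] → (0.6042, -1.75025, -1.155)–(0.6042, -1.75025, 0.168359)  len=1.3234
  (v15,v16,v17) [-++] → (0.6042, -1.75025, 0.168359)–(0.6042, -1.75025, 1.155)  len=0.9866
  (v15,v17,v3) [-+-] → (0.6042, -1.75025, 1.155)–(0.6042, -0.6042, 1.81668)  len=1.3233
  (v16,v0,v1) [+-+] → (0.6042, -0.6042, -1.81668)–(0.6042, 0, -1.96116)  len=0.6212
  (v17,v2,v3) [++-] → (0.6042, 0, 1.96116)–(0.6042, -0.6042, 1.81668)  len=0.6212

Chained into 1 loop(s):
  loop 1: 12 segments, perimeter = 12.3983
Total perimeter = 12.398

loops=1 perimeter=12.398


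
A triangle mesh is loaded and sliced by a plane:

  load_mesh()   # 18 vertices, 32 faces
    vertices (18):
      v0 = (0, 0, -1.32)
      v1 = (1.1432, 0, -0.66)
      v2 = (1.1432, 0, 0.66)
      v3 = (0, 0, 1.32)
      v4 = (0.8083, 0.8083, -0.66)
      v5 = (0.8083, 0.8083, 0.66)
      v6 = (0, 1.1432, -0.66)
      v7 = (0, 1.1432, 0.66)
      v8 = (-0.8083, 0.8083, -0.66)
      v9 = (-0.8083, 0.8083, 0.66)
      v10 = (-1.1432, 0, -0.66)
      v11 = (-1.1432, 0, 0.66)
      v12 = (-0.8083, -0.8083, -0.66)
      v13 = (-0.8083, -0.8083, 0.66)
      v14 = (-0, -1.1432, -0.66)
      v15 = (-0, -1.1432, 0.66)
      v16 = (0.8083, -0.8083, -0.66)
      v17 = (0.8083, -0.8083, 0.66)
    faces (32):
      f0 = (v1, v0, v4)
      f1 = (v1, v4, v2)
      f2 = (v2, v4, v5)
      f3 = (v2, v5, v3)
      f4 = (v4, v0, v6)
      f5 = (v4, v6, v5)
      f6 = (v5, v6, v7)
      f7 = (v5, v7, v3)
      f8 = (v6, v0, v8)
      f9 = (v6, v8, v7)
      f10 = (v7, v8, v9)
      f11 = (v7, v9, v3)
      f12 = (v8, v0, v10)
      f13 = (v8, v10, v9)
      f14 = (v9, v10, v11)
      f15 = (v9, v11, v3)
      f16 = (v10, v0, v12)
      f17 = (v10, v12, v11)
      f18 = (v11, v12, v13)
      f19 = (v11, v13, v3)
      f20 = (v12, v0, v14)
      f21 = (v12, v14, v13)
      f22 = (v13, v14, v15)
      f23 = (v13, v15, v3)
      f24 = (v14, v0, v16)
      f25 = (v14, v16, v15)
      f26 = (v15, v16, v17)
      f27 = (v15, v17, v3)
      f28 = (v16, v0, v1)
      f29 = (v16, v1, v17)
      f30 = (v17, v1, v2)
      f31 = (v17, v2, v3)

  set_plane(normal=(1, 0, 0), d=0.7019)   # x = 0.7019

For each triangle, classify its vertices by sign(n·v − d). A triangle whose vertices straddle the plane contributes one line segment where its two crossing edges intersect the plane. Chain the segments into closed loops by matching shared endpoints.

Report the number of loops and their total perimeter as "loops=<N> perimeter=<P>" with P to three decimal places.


loops=1 perimeter=6.222

Straddling triangles (12 of 32):
  (v1,v0,v4) [+-+] → (0.7019, 0, -0.914774)–(0.7019, 0.7019, -0.746879)  len=0.7217
  (v2,v5,v3) [++-] → (0.7019, 0.7019, 0.746879)–(0.7019, 0, 0.914774)  len=0.7217
  (v4,v0,v6) [+--] → (0.7019, 0.7019, -0.746879)–(0.7019, 0.852384, -0.66)  len=0.1738
  (v4,v6,v5) [+-+] → (0.7019, 0.852384, -0.66)–(0.7019, 0.852384, 0.486243)  len=1.1462
  (v5,v6,v7) [+--] → (0.7019, 0.852384, 0.486243)–(0.7019, 0.852384, 0.66)  len=0.1738
  (v5,v7,v3) [+--] → (0.7019, 0.852384, 0.66)–(0.7019, 0.7019, 0.746879)  len=0.1738
  (v14,v0,v16) [--+] → (0.7019, -0.7019, -0.746879)–(0.7019, -0.852384, -0.66)  len=0.1738
  (v14,v16,v15) [-+-] → (0.7019, -0.852384, -0.66)–(0.7019, -0.852384, -0.486243)  len=0.1738
  (v15,v16,v17) [-++] → (0.7019, -0.852384, -0.486243)–(0.7019, -0.852384, 0.66)  len=1.1462
  (v15,v17,v3) [-+-] → (0.7019, -0.852384, 0.66)–(0.7019, -0.7019, 0.746879)  len=0.1738
  (v16,v0,v1) [+-+] → (0.7019, -0.7019, -0.746879)–(0.7019, 0, -0.914774)  len=0.7217
  (v17,v2,v3) [++-] → (0.7019, 0, 0.914774)–(0.7019, -0.7019, 0.746879)  len=0.7217

Chained into 1 loop(s):
  loop 1: 12 segments, perimeter = 6.2219
Total perimeter = 6.222


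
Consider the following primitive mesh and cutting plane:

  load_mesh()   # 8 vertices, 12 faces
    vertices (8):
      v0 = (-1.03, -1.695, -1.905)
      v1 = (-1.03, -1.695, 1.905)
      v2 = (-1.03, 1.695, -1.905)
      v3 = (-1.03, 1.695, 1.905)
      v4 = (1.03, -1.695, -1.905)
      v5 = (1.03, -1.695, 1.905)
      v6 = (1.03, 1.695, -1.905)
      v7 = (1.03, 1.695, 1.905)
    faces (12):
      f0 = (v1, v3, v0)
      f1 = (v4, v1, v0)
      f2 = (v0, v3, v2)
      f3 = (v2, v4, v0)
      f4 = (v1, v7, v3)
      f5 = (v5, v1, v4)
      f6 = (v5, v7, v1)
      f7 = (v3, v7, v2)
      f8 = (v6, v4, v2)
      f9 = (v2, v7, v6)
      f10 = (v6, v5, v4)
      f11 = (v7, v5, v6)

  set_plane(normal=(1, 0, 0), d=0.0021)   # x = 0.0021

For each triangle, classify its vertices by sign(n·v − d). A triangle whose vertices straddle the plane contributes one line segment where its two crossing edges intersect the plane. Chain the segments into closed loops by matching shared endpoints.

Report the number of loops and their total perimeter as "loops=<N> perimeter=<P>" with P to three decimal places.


loops=1 perimeter=14.400

Straddling triangles (8 of 12):
  (v4,v1,v0) [+--] → (0.0021, -1.695, -0.00388398)–(0.0021, -1.695, -1.905)  len=1.9011
  (v2,v4,v0) [-+-] → (0.0021, -0.00345583, -1.905)–(0.0021, -1.695, -1.905)  len=1.6915
  (v1,v7,v3) [-+-] → (0.0021, 0.00345583, 1.905)–(0.0021, 1.695, 1.905)  len=1.6915
  (v5,v1,v4) [+-+] → (0.0021, -1.695, 1.905)–(0.0021, -1.695, -0.00388398)  len=1.9089
  (v5,v7,v1) [++-] → (0.0021, 0.00345583, 1.905)–(0.0021, -1.695, 1.905)  len=1.6985
  (v3,v7,v2) [-+-] → (0.0021, 1.695, 1.905)–(0.0021, 1.695, 0.00388398)  len=1.9011
  (v6,v4,v2) [++-] → (0.0021, -0.00345583, -1.905)–(0.0021, 1.695, -1.905)  len=1.6985
  (v2,v7,v6) [-++] → (0.0021, 1.695, 0.00388398)–(0.0021, 1.695, -1.905)  len=1.9089

Chained into 1 loop(s):
  loop 1: 8 segments, perimeter = 14.4000
Total perimeter = 14.400


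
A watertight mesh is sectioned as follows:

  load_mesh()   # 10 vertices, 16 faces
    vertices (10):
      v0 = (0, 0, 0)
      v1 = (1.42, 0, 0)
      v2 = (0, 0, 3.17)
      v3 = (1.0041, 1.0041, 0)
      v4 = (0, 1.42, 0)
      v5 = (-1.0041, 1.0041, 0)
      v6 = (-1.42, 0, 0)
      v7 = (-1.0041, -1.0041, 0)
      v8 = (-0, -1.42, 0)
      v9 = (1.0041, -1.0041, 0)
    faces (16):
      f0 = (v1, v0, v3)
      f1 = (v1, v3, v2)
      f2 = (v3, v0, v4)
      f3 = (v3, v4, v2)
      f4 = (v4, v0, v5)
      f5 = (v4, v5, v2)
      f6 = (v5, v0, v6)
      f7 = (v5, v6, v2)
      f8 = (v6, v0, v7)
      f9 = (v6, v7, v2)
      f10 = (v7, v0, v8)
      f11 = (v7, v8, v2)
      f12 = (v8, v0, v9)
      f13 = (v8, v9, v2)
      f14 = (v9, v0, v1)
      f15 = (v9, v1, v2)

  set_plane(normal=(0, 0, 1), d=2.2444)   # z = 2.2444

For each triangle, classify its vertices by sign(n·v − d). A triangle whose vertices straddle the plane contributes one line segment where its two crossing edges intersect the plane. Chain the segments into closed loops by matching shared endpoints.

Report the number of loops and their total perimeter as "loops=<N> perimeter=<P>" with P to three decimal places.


Straddling triangles (8 of 16):
  (v1,v3,v2) [--+] → (0.293185, 0.293185, 2.2444)–(0.414622, 0, 2.2444)  len=0.3173
  (v3,v4,v2) [--+] → (0, 0.414622, 2.2444)–(0.293185, 0.293185, 2.2444)  len=0.3173
  (v4,v5,v2) [--+] → (-0.293185, 0.293185, 2.2444)–(0, 0.414622, 2.2444)  len=0.3173
  (v5,v6,v2) [--+] → (-0.414622, 0, 2.2444)–(-0.293185, 0.293185, 2.2444)  len=0.3173
  (v6,v7,v2) [--+] → (-0.293185, -0.293185, 2.2444)–(-0.414622, 0, 2.2444)  len=0.3173
  (v7,v8,v2) [--+] → (0, -0.414622, 2.2444)–(-0.293185, -0.293185, 2.2444)  len=0.3173
  (v8,v9,v2) [--+] → (0.293185, -0.293185, 2.2444)–(0, -0.414622, 2.2444)  len=0.3173
  (v9,v1,v2) [--+] → (0.414622, 0, 2.2444)–(0.293185, -0.293185, 2.2444)  len=0.3173

Chained into 1 loop(s):
  loop 1: 8 segments, perimeter = 2.5387
Total perimeter = 2.539

loops=1 perimeter=2.539


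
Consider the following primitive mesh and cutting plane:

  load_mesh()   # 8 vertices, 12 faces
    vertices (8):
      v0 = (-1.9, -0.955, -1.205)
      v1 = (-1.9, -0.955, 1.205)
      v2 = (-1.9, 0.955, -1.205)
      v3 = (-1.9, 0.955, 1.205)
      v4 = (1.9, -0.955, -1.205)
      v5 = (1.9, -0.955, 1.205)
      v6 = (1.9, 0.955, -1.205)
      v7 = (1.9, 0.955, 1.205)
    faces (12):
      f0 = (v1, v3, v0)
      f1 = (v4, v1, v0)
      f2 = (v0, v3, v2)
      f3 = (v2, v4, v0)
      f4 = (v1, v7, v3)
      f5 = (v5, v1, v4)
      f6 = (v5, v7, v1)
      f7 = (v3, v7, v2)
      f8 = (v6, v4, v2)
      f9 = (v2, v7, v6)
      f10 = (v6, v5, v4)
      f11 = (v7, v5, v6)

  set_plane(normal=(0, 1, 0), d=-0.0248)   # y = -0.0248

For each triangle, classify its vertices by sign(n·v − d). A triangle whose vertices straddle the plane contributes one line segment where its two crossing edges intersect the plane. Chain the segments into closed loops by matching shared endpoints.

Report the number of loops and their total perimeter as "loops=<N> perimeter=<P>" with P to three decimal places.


loops=1 perimeter=12.420

Straddling triangles (8 of 12):
  (v1,v3,v0) [-+-] → (-1.9, -0.0248, 1.205)–(-1.9, -0.0248, -0.0312921)  len=1.2363
  (v0,v3,v2) [-++] → (-1.9, -0.0248, -0.0312921)–(-1.9, -0.0248, -1.205)  len=1.1737
  (v2,v4,v0) [+--] → (0.0493403, -0.0248, -1.205)–(-1.9, -0.0248, -1.205)  len=1.9493
  (v1,v7,v3) [-++] → (-0.0493403, -0.0248, 1.205)–(-1.9, -0.0248, 1.205)  len=1.8507
  (v5,v7,v1) [-+-] → (1.9, -0.0248, 1.205)–(-0.0493403, -0.0248, 1.205)  len=1.9493
  (v6,v4,v2) [+-+] → (1.9, -0.0248, -1.205)–(0.0493403, -0.0248, -1.205)  len=1.8507
  (v6,v5,v4) [+--] → (1.9, -0.0248, 0.0312921)–(1.9, -0.0248, -1.205)  len=1.2363
  (v7,v5,v6) [+-+] → (1.9, -0.0248, 1.205)–(1.9, -0.0248, 0.0312921)  len=1.1737

Chained into 1 loop(s):
  loop 1: 8 segments, perimeter = 12.4200
Total perimeter = 12.420


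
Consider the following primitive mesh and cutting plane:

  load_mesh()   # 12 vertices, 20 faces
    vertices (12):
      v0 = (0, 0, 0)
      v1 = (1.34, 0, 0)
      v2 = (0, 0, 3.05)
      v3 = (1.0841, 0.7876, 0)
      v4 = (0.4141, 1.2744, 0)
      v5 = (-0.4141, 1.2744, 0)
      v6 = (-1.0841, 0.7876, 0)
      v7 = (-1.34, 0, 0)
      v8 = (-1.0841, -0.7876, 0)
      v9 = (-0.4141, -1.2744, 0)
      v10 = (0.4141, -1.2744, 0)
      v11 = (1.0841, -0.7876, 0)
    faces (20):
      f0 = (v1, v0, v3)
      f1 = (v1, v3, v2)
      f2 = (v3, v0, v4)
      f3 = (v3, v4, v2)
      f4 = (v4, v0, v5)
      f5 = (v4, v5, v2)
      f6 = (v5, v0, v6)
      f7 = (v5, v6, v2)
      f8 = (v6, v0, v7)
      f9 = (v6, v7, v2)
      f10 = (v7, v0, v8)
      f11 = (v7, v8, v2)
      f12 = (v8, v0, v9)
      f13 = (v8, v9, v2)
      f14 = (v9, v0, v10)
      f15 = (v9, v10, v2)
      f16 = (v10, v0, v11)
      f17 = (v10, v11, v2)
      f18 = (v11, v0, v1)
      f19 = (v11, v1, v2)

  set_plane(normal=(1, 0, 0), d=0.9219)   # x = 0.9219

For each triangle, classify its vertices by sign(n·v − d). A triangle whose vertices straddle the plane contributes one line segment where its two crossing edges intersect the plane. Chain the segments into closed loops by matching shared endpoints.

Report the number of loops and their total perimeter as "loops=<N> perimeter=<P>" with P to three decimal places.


loops=1 perimeter=4.504

Straddling triangles (8 of 20):
  (v1,v0,v3) [+-+] → (0.9219, 0, 0)–(0.9219, 0.669761, 0)  len=0.6698
  (v1,v3,v2) [++-] → (0.9219, 0.669761, 0.456332)–(0.9219, 0, 0.951646)  len=0.8330
  (v3,v0,v4) [+--] → (0.9219, 0.669761, 0)–(0.9219, 0.905449, 0)  len=0.2357
  (v3,v4,v2) [+--] → (0.9219, 0.905449, 0)–(0.9219, 0.669761, 0.456332)  len=0.5136
  (v10,v0,v11) [--+] → (0.9219, -0.669761, 0)–(0.9219, -0.905449, 0)  len=0.2357
  (v10,v11,v2) [-+-] → (0.9219, -0.905449, 0)–(0.9219, -0.669761, 0.456332)  len=0.5136
  (v11,v0,v1) [+-+] → (0.9219, -0.669761, 0)–(0.9219, 0, 0)  len=0.6698
  (v11,v1,v2) [++-] → (0.9219, 0, 0.951646)–(0.9219, -0.669761, 0.456332)  len=0.8330

Chained into 1 loop(s):
  loop 1: 8 segments, perimeter = 4.5041
Total perimeter = 4.504


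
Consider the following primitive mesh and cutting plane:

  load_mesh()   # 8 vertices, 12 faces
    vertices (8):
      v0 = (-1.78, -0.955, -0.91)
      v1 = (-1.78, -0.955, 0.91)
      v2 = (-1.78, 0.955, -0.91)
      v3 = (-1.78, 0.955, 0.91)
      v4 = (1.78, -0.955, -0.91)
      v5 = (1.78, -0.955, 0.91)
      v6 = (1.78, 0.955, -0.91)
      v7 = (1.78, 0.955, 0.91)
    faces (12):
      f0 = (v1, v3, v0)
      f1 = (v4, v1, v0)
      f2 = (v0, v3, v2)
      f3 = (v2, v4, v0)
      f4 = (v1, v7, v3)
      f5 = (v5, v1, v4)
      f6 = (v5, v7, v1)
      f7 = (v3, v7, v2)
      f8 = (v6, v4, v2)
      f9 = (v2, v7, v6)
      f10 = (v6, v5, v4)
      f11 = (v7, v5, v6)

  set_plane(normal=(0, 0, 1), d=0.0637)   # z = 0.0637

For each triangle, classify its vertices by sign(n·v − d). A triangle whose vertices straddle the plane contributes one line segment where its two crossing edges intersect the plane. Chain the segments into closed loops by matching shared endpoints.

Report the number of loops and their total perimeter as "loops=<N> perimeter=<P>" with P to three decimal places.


Straddling triangles (8 of 12):
  (v1,v3,v0) [++-] → (-1.78, 0.06685, 0.0637)–(-1.78, -0.955, 0.0637)  len=1.0218
  (v4,v1,v0) [-+-] → (-0.1246, -0.955, 0.0637)–(-1.78, -0.955, 0.0637)  len=1.6554
  (v0,v3,v2) [-+-] → (-1.78, 0.06685, 0.0637)–(-1.78, 0.955, 0.0637)  len=0.8881
  (v5,v1,v4) [++-] → (-0.1246, -0.955, 0.0637)–(1.78, -0.955, 0.0637)  len=1.9046
  (v3,v7,v2) [++-] → (0.1246, 0.955, 0.0637)–(-1.78, 0.955, 0.0637)  len=1.9046
  (v2,v7,v6) [-+-] → (0.1246, 0.955, 0.0637)–(1.78, 0.955, 0.0637)  len=1.6554
  (v6,v5,v4) [-+-] → (1.78, -0.06685, 0.0637)–(1.78, -0.955, 0.0637)  len=0.8881
  (v7,v5,v6) [++-] → (1.78, -0.06685, 0.0637)–(1.78, 0.955, 0.0637)  len=1.0218

Chained into 1 loop(s):
  loop 1: 8 segments, perimeter = 10.9400
Total perimeter = 10.940

loops=1 perimeter=10.940


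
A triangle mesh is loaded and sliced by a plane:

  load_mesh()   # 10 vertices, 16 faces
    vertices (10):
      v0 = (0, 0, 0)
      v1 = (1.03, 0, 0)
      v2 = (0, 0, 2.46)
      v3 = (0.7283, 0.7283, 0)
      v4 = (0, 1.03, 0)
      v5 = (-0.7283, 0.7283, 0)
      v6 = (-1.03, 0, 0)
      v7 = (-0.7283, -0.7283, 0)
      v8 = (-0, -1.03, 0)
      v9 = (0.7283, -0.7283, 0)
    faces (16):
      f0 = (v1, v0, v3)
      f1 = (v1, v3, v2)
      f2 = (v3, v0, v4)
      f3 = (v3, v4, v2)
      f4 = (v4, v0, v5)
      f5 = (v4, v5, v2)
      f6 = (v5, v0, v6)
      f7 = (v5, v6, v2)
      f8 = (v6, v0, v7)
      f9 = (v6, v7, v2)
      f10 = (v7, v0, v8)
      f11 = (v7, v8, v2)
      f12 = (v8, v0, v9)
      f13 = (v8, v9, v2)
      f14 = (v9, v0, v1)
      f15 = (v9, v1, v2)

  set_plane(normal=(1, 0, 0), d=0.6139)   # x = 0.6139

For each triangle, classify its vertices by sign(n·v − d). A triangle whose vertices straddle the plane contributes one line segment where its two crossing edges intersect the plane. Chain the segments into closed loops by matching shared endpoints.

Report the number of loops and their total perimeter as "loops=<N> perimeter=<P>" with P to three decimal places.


Straddling triangles (8 of 16):
  (v1,v0,v3) [+-+] → (0.6139, 0, 0)–(0.6139, 0.6139, 0)  len=0.6139
  (v1,v3,v2) [++-] → (0.6139, 0.6139, 0.386412)–(0.6139, 0, 0.993792)  len=0.8636
  (v3,v0,v4) [+--] → (0.6139, 0.6139, 0)–(0.6139, 0.77569, 0)  len=0.1618
  (v3,v4,v2) [+--] → (0.6139, 0.77569, 0)–(0.6139, 0.6139, 0.386412)  len=0.4189
  (v8,v0,v9) [--+] → (0.6139, -0.6139, 0)–(0.6139, -0.77569, 0)  len=0.1618
  (v8,v9,v2) [-+-] → (0.6139, -0.77569, 0)–(0.6139, -0.6139, 0.386412)  len=0.4189
  (v9,v0,v1) [+-+] → (0.6139, -0.6139, 0)–(0.6139, 0, 0)  len=0.6139
  (v9,v1,v2) [++-] → (0.6139, 0, 0.993792)–(0.6139, -0.6139, 0.386412)  len=0.8636

Chained into 1 loop(s):
  loop 1: 8 segments, perimeter = 4.1164
Total perimeter = 4.116

loops=1 perimeter=4.116


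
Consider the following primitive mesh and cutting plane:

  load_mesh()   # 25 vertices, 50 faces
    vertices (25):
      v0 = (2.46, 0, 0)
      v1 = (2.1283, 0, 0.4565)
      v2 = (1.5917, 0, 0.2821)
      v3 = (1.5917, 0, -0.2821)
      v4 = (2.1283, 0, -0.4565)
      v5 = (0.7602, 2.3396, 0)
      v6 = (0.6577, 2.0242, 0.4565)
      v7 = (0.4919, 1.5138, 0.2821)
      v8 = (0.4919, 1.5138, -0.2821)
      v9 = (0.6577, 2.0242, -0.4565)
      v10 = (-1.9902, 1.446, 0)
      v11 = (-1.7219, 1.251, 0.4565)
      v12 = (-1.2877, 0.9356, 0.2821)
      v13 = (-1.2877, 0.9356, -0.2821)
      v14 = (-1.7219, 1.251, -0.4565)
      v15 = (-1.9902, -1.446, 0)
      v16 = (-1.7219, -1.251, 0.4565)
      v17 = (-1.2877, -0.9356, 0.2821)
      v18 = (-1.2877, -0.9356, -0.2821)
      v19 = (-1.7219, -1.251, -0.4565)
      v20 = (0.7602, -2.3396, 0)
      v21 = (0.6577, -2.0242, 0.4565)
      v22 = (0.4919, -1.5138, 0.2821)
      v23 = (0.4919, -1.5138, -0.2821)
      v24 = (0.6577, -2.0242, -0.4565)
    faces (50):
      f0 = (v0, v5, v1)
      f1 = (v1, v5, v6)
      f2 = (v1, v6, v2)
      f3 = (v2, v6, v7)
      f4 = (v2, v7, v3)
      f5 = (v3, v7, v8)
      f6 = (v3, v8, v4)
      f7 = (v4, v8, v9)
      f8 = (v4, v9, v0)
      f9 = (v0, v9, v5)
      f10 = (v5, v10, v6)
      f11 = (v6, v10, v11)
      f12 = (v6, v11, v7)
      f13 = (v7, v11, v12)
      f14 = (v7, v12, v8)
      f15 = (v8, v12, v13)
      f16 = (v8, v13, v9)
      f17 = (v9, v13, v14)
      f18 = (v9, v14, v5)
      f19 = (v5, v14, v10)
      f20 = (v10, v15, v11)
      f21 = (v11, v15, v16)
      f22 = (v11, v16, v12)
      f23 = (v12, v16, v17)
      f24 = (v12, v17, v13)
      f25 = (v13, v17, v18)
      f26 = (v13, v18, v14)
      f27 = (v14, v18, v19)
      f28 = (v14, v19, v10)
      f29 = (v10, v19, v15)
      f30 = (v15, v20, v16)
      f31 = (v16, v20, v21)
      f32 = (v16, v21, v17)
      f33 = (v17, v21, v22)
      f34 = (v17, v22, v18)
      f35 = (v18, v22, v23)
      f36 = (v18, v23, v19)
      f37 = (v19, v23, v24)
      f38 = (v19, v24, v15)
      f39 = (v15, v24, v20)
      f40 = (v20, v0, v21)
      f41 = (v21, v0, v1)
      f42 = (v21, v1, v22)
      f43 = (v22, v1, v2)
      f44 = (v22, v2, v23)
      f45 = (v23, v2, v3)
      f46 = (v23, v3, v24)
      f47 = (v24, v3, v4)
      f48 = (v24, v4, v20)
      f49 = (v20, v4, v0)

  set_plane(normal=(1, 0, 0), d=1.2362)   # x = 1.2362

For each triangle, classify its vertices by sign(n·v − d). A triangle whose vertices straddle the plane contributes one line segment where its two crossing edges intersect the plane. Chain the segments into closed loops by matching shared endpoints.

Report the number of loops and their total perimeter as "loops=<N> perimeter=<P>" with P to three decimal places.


Straddling triangles (20 of 50):
  (v0,v5,v1) [+-+] → (1.2362, 1.68443, 0)–(1.2362, 1.52559, 0.158829)  len=0.2246
  (v1,v5,v6) [+--] → (1.2362, 1.52559, 0.158829)–(1.2362, 1.22793, 0.4565)  len=0.4210
  (v1,v6,v2) [+-+] → (1.2362, 1.22793, 0.4565)–(1.2362, 0.770453, 0.34848)  len=0.4701
  (v2,v6,v7) [+--] → (1.2362, 0.770453, 0.34848)–(1.2362, 0.489322, 0.2821)  len=0.2889
  (v2,v7,v3) [+-+] → (1.2362, 0.489322, 0.2821)–(1.2362, 0.489322, -0.0997277)  len=0.3818
  (v3,v7,v8) [+--] → (1.2362, 0.489322, -0.0997277)–(1.2362, 0.489322, -0.2821)  len=0.1824
  (v3,v8,v4) [+-+] → (1.2362, 0.489322, -0.2821)–(1.2362, 0.825263, -0.361424)  len=0.3452
  (v4,v8,v9) [+--] → (1.2362, 0.825263, -0.361424)–(1.2362, 1.22793, -0.4565)  len=0.4137
  (v4,v9,v0) [+-+] → (1.2362, 1.22793, -0.4565)–(1.2362, 1.37447, -0.309973)  len=0.2072
  (v0,v9,v5) [+--] → (1.2362, 1.37447, -0.309973)–(1.2362, 1.68443, 0)  len=0.4384
  (v20,v0,v21) [-+-] → (1.2362, -1.68443, 0)–(1.2362, -1.37447, 0.309973)  len=0.4384
  (v21,v0,v1) [-++] → (1.2362, -1.37447, 0.309973)–(1.2362, -1.22793, 0.4565)  len=0.2072
  (v21,v1,v22) [-+-] → (1.2362, -1.22793, 0.4565)–(1.2362, -0.825263, 0.361424)  len=0.4137
  (v22,v1,v2) [-++] → (1.2362, -0.825263, 0.361424)–(1.2362, -0.489322, 0.2821)  len=0.3452
  (v22,v2,v23) [-+-] → (1.2362, -0.489322, 0.2821)–(1.2362, -0.489322, 0.0997277)  len=0.1824
  (v23,v2,v3) [-++] → (1.2362, -0.489322, 0.0997277)–(1.2362, -0.489322, -0.2821)  len=0.3818
  (v23,v3,v24) [-+-] → (1.2362, -0.489322, -0.2821)–(1.2362, -0.770453, -0.34848)  len=0.2889
  (v24,v3,v4) [-++] → (1.2362, -0.770453, -0.34848)–(1.2362, -1.22793, -0.4565)  len=0.4701
  (v24,v4,v20) [-+-] → (1.2362, -1.22793, -0.4565)–(1.2362, -1.52559, -0.158829)  len=0.4210
  (v20,v4,v0) [-++] → (1.2362, -1.52559, -0.158829)–(1.2362, -1.68443, 0)  len=0.2246

Chained into 2 loop(s):
  loop 1: 10 segments, perimeter = 3.3732
  loop 2: 10 segments, perimeter = 3.3732
Total perimeter = 6.746

loops=2 perimeter=6.746


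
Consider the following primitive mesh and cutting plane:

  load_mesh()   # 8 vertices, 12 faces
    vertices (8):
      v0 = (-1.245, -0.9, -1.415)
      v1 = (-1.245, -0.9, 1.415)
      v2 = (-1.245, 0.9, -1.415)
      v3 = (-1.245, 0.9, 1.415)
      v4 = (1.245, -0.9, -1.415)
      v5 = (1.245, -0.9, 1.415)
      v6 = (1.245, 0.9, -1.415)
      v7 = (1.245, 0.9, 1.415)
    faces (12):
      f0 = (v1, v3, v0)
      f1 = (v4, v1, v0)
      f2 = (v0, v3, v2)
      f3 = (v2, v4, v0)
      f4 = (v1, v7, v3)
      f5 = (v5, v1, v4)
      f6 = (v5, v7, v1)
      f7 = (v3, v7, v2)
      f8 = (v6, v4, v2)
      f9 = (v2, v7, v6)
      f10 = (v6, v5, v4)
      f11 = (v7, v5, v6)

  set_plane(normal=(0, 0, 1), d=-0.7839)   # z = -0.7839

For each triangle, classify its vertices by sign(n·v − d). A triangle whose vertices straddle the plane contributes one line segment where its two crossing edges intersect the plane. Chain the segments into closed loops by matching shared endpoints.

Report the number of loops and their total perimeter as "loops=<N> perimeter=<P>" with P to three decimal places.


Straddling triangles (8 of 12):
  (v1,v3,v0) [++-] → (-1.245, -0.498594, -0.7839)–(-1.245, -0.9, -0.7839)  len=0.4014
  (v4,v1,v0) [-+-] → (0.689721, -0.9, -0.7839)–(-1.245, -0.9, -0.7839)  len=1.9347
  (v0,v3,v2) [-+-] → (-1.245, -0.498594, -0.7839)–(-1.245, 0.9, -0.7839)  len=1.3986
  (v5,v1,v4) [++-] → (0.689721, -0.9, -0.7839)–(1.245, -0.9, -0.7839)  len=0.5553
  (v3,v7,v2) [++-] → (-0.689721, 0.9, -0.7839)–(-1.245, 0.9, -0.7839)  len=0.5553
  (v2,v7,v6) [-+-] → (-0.689721, 0.9, -0.7839)–(1.245, 0.9, -0.7839)  len=1.9347
  (v6,v5,v4) [-+-] → (1.245, 0.498594, -0.7839)–(1.245, -0.9, -0.7839)  len=1.3986
  (v7,v5,v6) [++-] → (1.245, 0.498594, -0.7839)–(1.245, 0.9, -0.7839)  len=0.4014

Chained into 1 loop(s):
  loop 1: 8 segments, perimeter = 8.5800
Total perimeter = 8.580

loops=1 perimeter=8.580


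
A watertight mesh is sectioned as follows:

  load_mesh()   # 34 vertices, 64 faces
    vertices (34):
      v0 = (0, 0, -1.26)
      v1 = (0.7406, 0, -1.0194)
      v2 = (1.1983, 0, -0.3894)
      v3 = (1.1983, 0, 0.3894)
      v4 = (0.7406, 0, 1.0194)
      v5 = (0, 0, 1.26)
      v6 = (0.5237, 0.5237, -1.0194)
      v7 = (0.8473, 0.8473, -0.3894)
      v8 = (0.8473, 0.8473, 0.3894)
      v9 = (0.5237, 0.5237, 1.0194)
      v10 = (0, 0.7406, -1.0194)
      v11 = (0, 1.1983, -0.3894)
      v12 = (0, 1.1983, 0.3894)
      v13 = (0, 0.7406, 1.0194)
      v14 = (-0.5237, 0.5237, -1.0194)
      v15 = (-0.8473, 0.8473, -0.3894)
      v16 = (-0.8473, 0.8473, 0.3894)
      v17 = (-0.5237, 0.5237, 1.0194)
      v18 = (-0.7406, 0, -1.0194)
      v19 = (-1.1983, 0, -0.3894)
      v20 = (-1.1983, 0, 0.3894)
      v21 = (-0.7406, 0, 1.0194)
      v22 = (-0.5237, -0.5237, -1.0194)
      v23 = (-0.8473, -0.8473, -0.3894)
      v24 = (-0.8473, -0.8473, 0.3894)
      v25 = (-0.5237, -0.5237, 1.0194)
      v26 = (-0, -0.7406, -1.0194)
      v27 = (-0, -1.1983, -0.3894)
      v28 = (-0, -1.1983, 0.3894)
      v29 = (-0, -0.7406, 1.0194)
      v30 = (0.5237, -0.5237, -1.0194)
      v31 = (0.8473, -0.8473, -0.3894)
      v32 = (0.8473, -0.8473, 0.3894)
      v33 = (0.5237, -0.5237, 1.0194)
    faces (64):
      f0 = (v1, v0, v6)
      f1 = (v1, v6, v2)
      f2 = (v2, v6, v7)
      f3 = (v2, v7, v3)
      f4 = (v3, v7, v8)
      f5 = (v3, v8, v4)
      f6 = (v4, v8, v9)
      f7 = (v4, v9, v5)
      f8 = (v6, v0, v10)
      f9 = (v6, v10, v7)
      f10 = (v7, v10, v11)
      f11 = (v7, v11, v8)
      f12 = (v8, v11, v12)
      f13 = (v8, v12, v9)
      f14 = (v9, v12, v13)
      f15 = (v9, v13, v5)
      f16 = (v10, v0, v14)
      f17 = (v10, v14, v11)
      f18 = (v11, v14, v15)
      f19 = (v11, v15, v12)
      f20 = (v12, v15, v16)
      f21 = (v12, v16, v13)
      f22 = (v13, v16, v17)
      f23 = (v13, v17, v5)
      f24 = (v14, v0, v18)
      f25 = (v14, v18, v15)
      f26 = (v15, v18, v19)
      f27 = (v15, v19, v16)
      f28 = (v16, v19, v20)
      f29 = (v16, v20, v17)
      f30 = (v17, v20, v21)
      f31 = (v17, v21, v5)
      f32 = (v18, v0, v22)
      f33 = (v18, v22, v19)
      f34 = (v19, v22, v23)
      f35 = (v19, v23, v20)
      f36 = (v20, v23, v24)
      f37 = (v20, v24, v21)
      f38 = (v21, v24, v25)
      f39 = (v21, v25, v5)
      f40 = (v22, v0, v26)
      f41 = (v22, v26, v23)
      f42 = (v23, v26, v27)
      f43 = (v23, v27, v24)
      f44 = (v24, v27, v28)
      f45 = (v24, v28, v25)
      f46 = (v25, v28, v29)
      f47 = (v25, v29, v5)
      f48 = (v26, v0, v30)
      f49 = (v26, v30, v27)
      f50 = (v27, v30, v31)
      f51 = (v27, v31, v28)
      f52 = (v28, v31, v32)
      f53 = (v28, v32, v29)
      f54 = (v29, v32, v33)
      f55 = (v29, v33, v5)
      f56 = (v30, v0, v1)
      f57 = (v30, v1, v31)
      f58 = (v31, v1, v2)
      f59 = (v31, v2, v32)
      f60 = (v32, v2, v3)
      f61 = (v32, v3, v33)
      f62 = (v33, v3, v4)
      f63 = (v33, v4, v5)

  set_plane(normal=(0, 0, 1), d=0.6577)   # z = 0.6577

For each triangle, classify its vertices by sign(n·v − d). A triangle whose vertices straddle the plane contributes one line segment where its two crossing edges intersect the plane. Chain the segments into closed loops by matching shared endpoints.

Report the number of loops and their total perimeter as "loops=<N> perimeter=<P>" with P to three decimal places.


loops=1 perimeter=6.144

Straddling triangles (16 of 64):
  (v3,v8,v4) [--+] → (0.801859, 0.486458, 0.6577)–(1.00338, 0, 0.6577)  len=0.5265
  (v4,v8,v9) [+-+] → (0.801859, 0.486458, 0.6577)–(0.709487, 0.709487, 0.6577)  len=0.2414
  (v8,v12,v9) [--+] → (0.22303, 0.911006, 0.6577)–(0.709487, 0.709487, 0.6577)  len=0.5265
  (v9,v12,v13) [+-+] → (0.22303, 0.911006, 0.6577)–(0, 1.00338, 0.6577)  len=0.2414
  (v12,v16,v13) [--+] → (-0.486458, 0.801859, 0.6577)–(0, 1.00338, 0.6577)  len=0.5265
  (v13,v16,v17) [+-+] → (-0.486458, 0.801859, 0.6577)–(-0.709487, 0.709487, 0.6577)  len=0.2414
  (v16,v20,v17) [--+] → (-0.911006, 0.22303, 0.6577)–(-0.709487, 0.709487, 0.6577)  len=0.5265
  (v17,v20,v21) [+-+] → (-0.911006, 0.22303, 0.6577)–(-1.00338, 0, 0.6577)  len=0.2414
  (v20,v24,v21) [--+] → (-0.801859, -0.486458, 0.6577)–(-1.00338, 0, 0.6577)  len=0.5265
  (v21,v24,v25) [+-+] → (-0.801859, -0.486458, 0.6577)–(-0.709487, -0.709487, 0.6577)  len=0.2414
  (v24,v28,v25) [--+] → (-0.22303, -0.911006, 0.6577)–(-0.709487, -0.709487, 0.6577)  len=0.5265
  (v25,v28,v29) [+-+] → (-0.22303, -0.911006, 0.6577)–(0, -1.00338, 0.6577)  len=0.2414
  (v28,v32,v29) [--+] → (0.486458, -0.801859, 0.6577)–(0, -1.00338, 0.6577)  len=0.5265
  (v29,v32,v33) [+-+] → (0.486458, -0.801859, 0.6577)–(0.709487, -0.709487, 0.6577)  len=0.2414
  (v32,v3,v33) [--+] → (0.911006, -0.22303, 0.6577)–(0.709487, -0.709487, 0.6577)  len=0.5265
  (v33,v3,v4) [+-+] → (0.911006, -0.22303, 0.6577)–(1.00338, 0, 0.6577)  len=0.2414

Chained into 1 loop(s):
  loop 1: 16 segments, perimeter = 6.1436
Total perimeter = 6.144


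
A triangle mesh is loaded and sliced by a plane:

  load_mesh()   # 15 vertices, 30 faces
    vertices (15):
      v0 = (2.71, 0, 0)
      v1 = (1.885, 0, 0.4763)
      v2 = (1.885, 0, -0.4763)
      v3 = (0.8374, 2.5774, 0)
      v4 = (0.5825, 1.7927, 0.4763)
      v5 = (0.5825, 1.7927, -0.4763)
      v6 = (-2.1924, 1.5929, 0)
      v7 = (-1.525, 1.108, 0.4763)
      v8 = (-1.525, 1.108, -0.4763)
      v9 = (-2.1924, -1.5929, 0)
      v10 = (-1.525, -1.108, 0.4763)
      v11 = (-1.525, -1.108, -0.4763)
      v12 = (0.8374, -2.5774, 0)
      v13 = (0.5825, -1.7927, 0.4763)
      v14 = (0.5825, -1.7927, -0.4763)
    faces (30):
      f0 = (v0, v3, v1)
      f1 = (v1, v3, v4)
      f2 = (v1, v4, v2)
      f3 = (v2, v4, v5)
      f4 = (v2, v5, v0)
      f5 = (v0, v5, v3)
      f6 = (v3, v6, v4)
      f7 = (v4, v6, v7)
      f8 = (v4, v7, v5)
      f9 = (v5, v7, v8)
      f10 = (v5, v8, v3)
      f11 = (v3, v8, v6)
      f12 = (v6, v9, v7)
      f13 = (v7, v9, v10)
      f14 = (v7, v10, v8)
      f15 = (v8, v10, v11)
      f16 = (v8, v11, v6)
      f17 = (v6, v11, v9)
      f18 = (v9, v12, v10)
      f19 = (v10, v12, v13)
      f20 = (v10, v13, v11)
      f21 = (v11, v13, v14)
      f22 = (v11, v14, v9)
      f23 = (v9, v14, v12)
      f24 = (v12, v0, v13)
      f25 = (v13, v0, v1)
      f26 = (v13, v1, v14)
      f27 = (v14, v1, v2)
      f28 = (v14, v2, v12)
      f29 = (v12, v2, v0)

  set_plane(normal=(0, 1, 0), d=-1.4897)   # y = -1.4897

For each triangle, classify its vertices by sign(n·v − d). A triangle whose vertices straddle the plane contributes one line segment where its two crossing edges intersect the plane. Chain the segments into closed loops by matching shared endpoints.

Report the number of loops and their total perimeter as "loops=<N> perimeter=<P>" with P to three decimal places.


Straddling triangles (14 of 30):
  (v6,v9,v7) [+-+] → (-2.1924, -1.4897, 0)–(-2.1669, -1.4897, 0.0181992)  len=0.0313
  (v7,v9,v10) [+-+] → (-2.1669, -1.4897, 0.0181992)–(-2.05036, -1.4897, 0.10137)  len=0.1432
  (v6,v11,v9) [++-] → (-2.05036, -1.4897, -0.10137)–(-2.1924, -1.4897, 0)  len=0.1745
  (v9,v12,v10) [--+] → (-0.911329, -1.4897, 0.352574)–(-2.05036, -1.4897, 0.10137)  len=1.1664
  (v10,v12,v13) [+--] → (-0.911329, -1.4897, 0.352574)–(-0.350131, -1.4897, 0.4763)  len=0.5747
  (v10,v13,v11) [+-+] → (-0.350131, -1.4897, 0.4763)–(-0.350131, -1.4897, 0.0547463)  len=0.4216
  (v11,v13,v14) [+--] → (-0.350131, -1.4897, 0.0547463)–(-0.350131, -1.4897, -0.4763)  len=0.5310
  (v11,v14,v9) [+--] → (-0.350131, -1.4897, -0.4763)–(-2.05036, -1.4897, -0.10137)  len=1.7411
  (v12,v0,v13) [-+-] → (1.62766, -1.4897, 0)–(0.942087, -1.4897, 0.395796)  len=0.7916
  (v13,v0,v1) [-++] → (0.942087, -1.4897, 0.395796)–(0.802647, -1.4897, 0.4763)  len=0.1610
  (v13,v1,v14) [-+-] → (0.802647, -1.4897, 0.4763)–(0.802647, -1.4897, -0.315293)  len=0.7916
  (v14,v1,v2) [-++] → (0.802647, -1.4897, -0.315293)–(0.802647, -1.4897, -0.4763)  len=0.1610
  (v14,v2,v12) [-+-] → (0.802647, -1.4897, -0.4763)–(1.2795, -1.4897, -0.201005)  len=0.5506
  (v12,v2,v0) [-++] → (1.2795, -1.4897, -0.201005)–(1.62766, -1.4897, 0)  len=0.4020

Chained into 2 loop(s):
  loop 1: 8 segments, perimeter = 4.7838
  loop 2: 6 segments, perimeter = 2.8579
Total perimeter = 7.642

loops=2 perimeter=7.642
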